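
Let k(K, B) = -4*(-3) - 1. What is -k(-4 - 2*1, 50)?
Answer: -11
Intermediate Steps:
k(K, B) = 11 (k(K, B) = 12 - 1 = 11)
-k(-4 - 2*1, 50) = -1*11 = -11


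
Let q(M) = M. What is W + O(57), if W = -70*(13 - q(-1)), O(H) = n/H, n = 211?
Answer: -55649/57 ≈ -976.30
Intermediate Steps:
O(H) = 211/H
W = -980 (W = -70*(13 - 1*(-1)) = -70*(13 + 1) = -70*14 = -980)
W + O(57) = -980 + 211/57 = -55649/57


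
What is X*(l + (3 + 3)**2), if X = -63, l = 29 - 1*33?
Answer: -2016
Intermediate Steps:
l = -4 (l = 29 - 33 = -4)
X*(l + (3 + 3)**2) = -63*(-4 + (3 + 3)**2) = -63*(-4 + 6**2) = -63*(-4 + 36) = -63*32 = -2016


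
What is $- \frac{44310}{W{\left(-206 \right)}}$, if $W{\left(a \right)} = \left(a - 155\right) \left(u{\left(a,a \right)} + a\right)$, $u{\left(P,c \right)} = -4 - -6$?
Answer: $- \frac{7385}{12274} \approx -0.60168$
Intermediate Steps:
$u{\left(P,c \right)} = 2$ ($u{\left(P,c \right)} = -4 + 6 = 2$)
$W{\left(a \right)} = \left(-155 + a\right) \left(2 + a\right)$ ($W{\left(a \right)} = \left(a - 155\right) \left(2 + a\right) = \left(-155 + a\right) \left(2 + a\right)$)
$- \frac{44310}{W{\left(-206 \right)}} = - \frac{44310}{-310 + \left(-206\right)^{2} - -31518} = - \frac{44310}{-310 + 42436 + 31518} = - \frac{44310}{73644} = \left(-44310\right) \frac{1}{73644} = - \frac{7385}{12274}$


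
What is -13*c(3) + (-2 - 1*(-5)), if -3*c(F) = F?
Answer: 16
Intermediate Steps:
c(F) = -F/3
-13*c(3) + (-2 - 1*(-5)) = -(-13)*3/3 + (-2 - 1*(-5)) = -13*(-1) + (-2 + 5) = 13 + 3 = 16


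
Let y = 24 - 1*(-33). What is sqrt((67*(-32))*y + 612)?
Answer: 2*I*sqrt(30399) ≈ 348.71*I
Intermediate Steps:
y = 57 (y = 24 + 33 = 57)
sqrt((67*(-32))*y + 612) = sqrt((67*(-32))*57 + 612) = sqrt(-2144*57 + 612) = sqrt(-122208 + 612) = sqrt(-121596) = 2*I*sqrt(30399)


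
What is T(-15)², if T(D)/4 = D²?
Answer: 810000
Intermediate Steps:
T(D) = 4*D²
T(-15)² = (4*(-15)²)² = (4*225)² = 900² = 810000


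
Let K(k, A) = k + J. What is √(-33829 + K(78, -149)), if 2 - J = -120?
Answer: I*√33629 ≈ 183.38*I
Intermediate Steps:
J = 122 (J = 2 - 1*(-120) = 2 + 120 = 122)
K(k, A) = 122 + k (K(k, A) = k + 122 = 122 + k)
√(-33829 + K(78, -149)) = √(-33829 + (122 + 78)) = √(-33829 + 200) = √(-33629) = I*√33629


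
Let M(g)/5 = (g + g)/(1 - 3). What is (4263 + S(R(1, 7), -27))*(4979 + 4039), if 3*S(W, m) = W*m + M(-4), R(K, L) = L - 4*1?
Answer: 38260368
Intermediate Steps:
M(g) = -5*g (M(g) = 5*((g + g)/(1 - 3)) = 5*((2*g)/(-2)) = 5*((2*g)*(-½)) = 5*(-g) = -5*g)
R(K, L) = -4 + L (R(K, L) = L - 4 = -4 + L)
S(W, m) = 20/3 + W*m/3 (S(W, m) = (W*m - 5*(-4))/3 = (W*m + 20)/3 = (20 + W*m)/3 = 20/3 + W*m/3)
(4263 + S(R(1, 7), -27))*(4979 + 4039) = (4263 + (20/3 + (⅓)*(-4 + 7)*(-27)))*(4979 + 4039) = (4263 + (20/3 + (⅓)*3*(-27)))*9018 = (4263 + (20/3 - 27))*9018 = (4263 - 61/3)*9018 = (12728/3)*9018 = 38260368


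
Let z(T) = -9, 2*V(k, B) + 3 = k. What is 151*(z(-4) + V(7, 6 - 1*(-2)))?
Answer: -1057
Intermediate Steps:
V(k, B) = -3/2 + k/2
151*(z(-4) + V(7, 6 - 1*(-2))) = 151*(-9 + (-3/2 + (½)*7)) = 151*(-9 + (-3/2 + 7/2)) = 151*(-9 + 2) = 151*(-7) = -1057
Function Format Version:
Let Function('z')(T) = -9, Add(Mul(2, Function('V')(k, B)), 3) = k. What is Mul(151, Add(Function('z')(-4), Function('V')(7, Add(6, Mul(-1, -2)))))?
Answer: -1057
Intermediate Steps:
Function('V')(k, B) = Add(Rational(-3, 2), Mul(Rational(1, 2), k))
Mul(151, Add(Function('z')(-4), Function('V')(7, Add(6, Mul(-1, -2))))) = Mul(151, Add(-9, Add(Rational(-3, 2), Mul(Rational(1, 2), 7)))) = Mul(151, Add(-9, Add(Rational(-3, 2), Rational(7, 2)))) = Mul(151, Add(-9, 2)) = Mul(151, -7) = -1057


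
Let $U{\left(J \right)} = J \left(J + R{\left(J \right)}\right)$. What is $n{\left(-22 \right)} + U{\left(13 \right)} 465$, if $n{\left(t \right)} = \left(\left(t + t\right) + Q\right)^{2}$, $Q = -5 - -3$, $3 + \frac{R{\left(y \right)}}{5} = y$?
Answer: $382951$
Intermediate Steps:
$R{\left(y \right)} = -15 + 5 y$
$Q = -2$ ($Q = -5 + 3 = -2$)
$U{\left(J \right)} = J \left(-15 + 6 J\right)$ ($U{\left(J \right)} = J \left(J + \left(-15 + 5 J\right)\right) = J \left(-15 + 6 J\right)$)
$n{\left(t \right)} = \left(-2 + 2 t\right)^{2}$ ($n{\left(t \right)} = \left(\left(t + t\right) - 2\right)^{2} = \left(2 t - 2\right)^{2} = \left(-2 + 2 t\right)^{2}$)
$n{\left(-22 \right)} + U{\left(13 \right)} 465 = 4 \left(-1 - 22\right)^{2} + 3 \cdot 13 \left(-5 + 2 \cdot 13\right) 465 = 4 \left(-23\right)^{2} + 3 \cdot 13 \left(-5 + 26\right) 465 = 4 \cdot 529 + 3 \cdot 13 \cdot 21 \cdot 465 = 2116 + 819 \cdot 465 = 2116 + 380835 = 382951$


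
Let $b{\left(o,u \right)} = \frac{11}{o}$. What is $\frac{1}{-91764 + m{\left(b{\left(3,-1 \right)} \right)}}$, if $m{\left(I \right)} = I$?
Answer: $- \frac{3}{275281} \approx -1.0898 \cdot 10^{-5}$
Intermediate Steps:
$\frac{1}{-91764 + m{\left(b{\left(3,-1 \right)} \right)}} = \frac{1}{-91764 + \frac{11}{3}} = \frac{1}{- \frac{275281}{3}} = - \frac{3}{275281}$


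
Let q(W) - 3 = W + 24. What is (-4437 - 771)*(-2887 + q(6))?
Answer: 14863632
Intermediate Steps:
q(W) = 27 + W (q(W) = 3 + (W + 24) = 3 + (24 + W) = 27 + W)
(-4437 - 771)*(-2887 + q(6)) = (-4437 - 771)*(-2887 + (27 + 6)) = -5208*(-2887 + 33) = -5208*(-2854) = 14863632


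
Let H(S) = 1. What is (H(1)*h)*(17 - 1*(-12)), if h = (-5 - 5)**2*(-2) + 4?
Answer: -5684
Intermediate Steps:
h = -196 (h = (-10)**2*(-2) + 4 = 100*(-2) + 4 = -200 + 4 = -196)
(H(1)*h)*(17 - 1*(-12)) = (1*(-196))*(17 - 1*(-12)) = -196*(17 + 12) = -196*29 = -5684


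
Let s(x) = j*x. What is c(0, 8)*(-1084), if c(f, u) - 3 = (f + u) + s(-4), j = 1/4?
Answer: -10840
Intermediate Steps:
j = ¼ ≈ 0.25000
s(x) = x/4
c(f, u) = 2 + f + u (c(f, u) = 3 + ((f + u) + (¼)*(-4)) = 3 + ((f + u) - 1) = 3 + (-1 + f + u) = 2 + f + u)
c(0, 8)*(-1084) = (2 + 0 + 8)*(-1084) = 10*(-1084) = -10840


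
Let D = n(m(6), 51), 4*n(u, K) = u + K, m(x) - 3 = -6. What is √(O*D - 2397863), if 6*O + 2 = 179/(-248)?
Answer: I*√9217406297/62 ≈ 1548.5*I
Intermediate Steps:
m(x) = -3 (m(x) = 3 - 6 = -3)
n(u, K) = K/4 + u/4 (n(u, K) = (u + K)/4 = (K + u)/4 = K/4 + u/4)
D = 12 (D = (¼)*51 + (¼)*(-3) = 51/4 - ¾ = 12)
O = -225/496 (O = -⅓ + (179/(-248))/6 = -⅓ + (179*(-1/248))/6 = -⅓ + (⅙)*(-179/248) = -⅓ - 179/1488 = -225/496 ≈ -0.45363)
√(O*D - 2397863) = √(-225/496*12 - 2397863) = √(-675/124 - 2397863) = √(-297335687/124) = I*√9217406297/62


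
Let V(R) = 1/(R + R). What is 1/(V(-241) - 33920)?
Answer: -482/16349441 ≈ -2.9481e-5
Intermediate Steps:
V(R) = 1/(2*R)
1/(V(-241) - 33920) = 1/((1/2)/(-241) - 33920) = 1/((1/2)*(-1/241) - 33920) = 1/(-1/482 - 33920) = 1/(-16349441/482) = -482/16349441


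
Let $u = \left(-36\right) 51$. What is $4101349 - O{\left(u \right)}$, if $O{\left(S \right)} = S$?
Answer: $4103185$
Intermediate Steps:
$u = -1836$
$4101349 - O{\left(u \right)} = 4101349 - -1836 = 4101349 + 1836 = 4103185$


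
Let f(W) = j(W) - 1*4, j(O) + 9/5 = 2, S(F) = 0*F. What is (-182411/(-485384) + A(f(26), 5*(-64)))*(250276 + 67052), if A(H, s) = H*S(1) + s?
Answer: -6153801843354/60673 ≈ -1.0143e+8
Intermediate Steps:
S(F) = 0
j(O) = 1/5 (j(O) = -9/5 + 2 = 1/5)
f(W) = -19/5 (f(W) = 1/5 - 1*4 = 1/5 - 4 = -19/5)
A(H, s) = s (A(H, s) = H*0 + s = 0 + s = s)
(-182411/(-485384) + A(f(26), 5*(-64)))*(250276 + 67052) = (-182411/(-485384) + 5*(-64))*(250276 + 67052) = (-182411*(-1/485384) - 320)*317328 = (182411/485384 - 320)*317328 = -155140469/485384*317328 = -6153801843354/60673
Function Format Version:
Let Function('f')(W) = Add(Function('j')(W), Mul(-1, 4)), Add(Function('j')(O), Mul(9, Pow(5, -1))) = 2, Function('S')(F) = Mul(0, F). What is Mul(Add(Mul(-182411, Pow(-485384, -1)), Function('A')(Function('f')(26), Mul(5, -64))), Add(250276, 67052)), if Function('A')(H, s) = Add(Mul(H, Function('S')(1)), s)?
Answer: Rational(-6153801843354, 60673) ≈ -1.0143e+8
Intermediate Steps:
Function('S')(F) = 0
Function('j')(O) = Rational(1, 5) (Function('j')(O) = Add(Rational(-9, 5), 2) = Rational(1, 5))
Function('f')(W) = Rational(-19, 5) (Function('f')(W) = Add(Rational(1, 5), Mul(-1, 4)) = Add(Rational(1, 5), -4) = Rational(-19, 5))
Function('A')(H, s) = s (Function('A')(H, s) = Add(Mul(H, 0), s) = Add(0, s) = s)
Mul(Add(Mul(-182411, Pow(-485384, -1)), Function('A')(Function('f')(26), Mul(5, -64))), Add(250276, 67052)) = Mul(Add(Mul(-182411, Pow(-485384, -1)), Mul(5, -64)), Add(250276, 67052)) = Mul(Add(Mul(-182411, Rational(-1, 485384)), -320), 317328) = Mul(Add(Rational(182411, 485384), -320), 317328) = Mul(Rational(-155140469, 485384), 317328) = Rational(-6153801843354, 60673)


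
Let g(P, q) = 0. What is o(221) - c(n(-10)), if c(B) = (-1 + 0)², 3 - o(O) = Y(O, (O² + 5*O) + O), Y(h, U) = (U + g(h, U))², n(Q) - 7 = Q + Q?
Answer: -2516727887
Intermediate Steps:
n(Q) = 7 + 2*Q (n(Q) = 7 + (Q + Q) = 7 + 2*Q)
Y(h, U) = U² (Y(h, U) = (U + 0)² = U²)
o(O) = 3 - (O² + 6*O)² (o(O) = 3 - ((O² + 5*O) + O)² = 3 - (O² + 6*O)²)
c(B) = 1 (c(B) = (-1)² = 1)
o(221) - c(n(-10)) = (3 - 1*221²*(6 + 221)²) - 1*1 = (3 - 1*48841*227²) - 1 = (3 - 1*48841*51529) - 1 = (3 - 2516727889) - 1 = -2516727886 - 1 = -2516727887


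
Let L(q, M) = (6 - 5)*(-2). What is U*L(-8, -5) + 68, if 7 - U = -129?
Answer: -204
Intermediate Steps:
U = 136 (U = 7 - 1*(-129) = 7 + 129 = 136)
L(q, M) = -2 (L(q, M) = 1*(-2) = -2)
U*L(-8, -5) + 68 = 136*(-2) + 68 = -272 + 68 = -204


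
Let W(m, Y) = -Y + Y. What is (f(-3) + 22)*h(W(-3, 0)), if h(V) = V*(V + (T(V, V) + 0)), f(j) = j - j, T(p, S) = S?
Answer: 0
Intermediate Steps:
W(m, Y) = 0
f(j) = 0
h(V) = 2*V**2 (h(V) = V*(V + (V + 0)) = V*(V + V) = V*(2*V) = 2*V**2)
(f(-3) + 22)*h(W(-3, 0)) = (0 + 22)*(2*0**2) = 22*(2*0) = 22*0 = 0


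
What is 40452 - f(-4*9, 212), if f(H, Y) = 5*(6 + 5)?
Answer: 40397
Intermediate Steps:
f(H, Y) = 55 (f(H, Y) = 5*11 = 55)
40452 - f(-4*9, 212) = 40452 - 1*55 = 40452 - 55 = 40397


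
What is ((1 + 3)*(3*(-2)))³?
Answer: -13824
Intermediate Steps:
((1 + 3)*(3*(-2)))³ = (4*(-6))³ = (-24)³ = -13824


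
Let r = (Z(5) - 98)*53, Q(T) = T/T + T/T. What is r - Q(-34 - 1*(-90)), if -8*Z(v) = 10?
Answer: -21049/4 ≈ -5262.3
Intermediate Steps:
Z(v) = -5/4 (Z(v) = -⅛*10 = -5/4)
Q(T) = 2 (Q(T) = 1 + 1 = 2)
r = -21041/4 (r = (-5/4 - 98)*53 = -397/4*53 = -21041/4 ≈ -5260.3)
r - Q(-34 - 1*(-90)) = -21041/4 - 1*2 = -21041/4 - 2 = -21049/4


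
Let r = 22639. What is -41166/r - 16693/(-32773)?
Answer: -971220491/741947947 ≈ -1.3090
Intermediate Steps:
-41166/r - 16693/(-32773) = -41166/22639 - 16693/(-32773) = -41166*1/22639 - 16693*(-1/32773) = -41166/22639 + 16693/32773 = -971220491/741947947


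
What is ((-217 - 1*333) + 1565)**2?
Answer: 1030225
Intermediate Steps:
((-217 - 1*333) + 1565)**2 = ((-217 - 333) + 1565)**2 = (-550 + 1565)**2 = 1015**2 = 1030225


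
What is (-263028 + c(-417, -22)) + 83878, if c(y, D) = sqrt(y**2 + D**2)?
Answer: -179150 + sqrt(174373) ≈ -1.7873e+5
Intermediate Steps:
c(y, D) = sqrt(D**2 + y**2)
(-263028 + c(-417, -22)) + 83878 = (-263028 + sqrt((-22)**2 + (-417)**2)) + 83878 = (-263028 + sqrt(484 + 173889)) + 83878 = (-263028 + sqrt(174373)) + 83878 = -179150 + sqrt(174373)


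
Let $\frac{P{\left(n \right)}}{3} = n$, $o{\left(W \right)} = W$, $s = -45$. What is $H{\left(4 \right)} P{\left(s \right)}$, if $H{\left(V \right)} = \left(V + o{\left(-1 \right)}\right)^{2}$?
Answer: $-1215$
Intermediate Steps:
$P{\left(n \right)} = 3 n$
$H{\left(V \right)} = \left(-1 + V\right)^{2}$ ($H{\left(V \right)} = \left(V - 1\right)^{2} = \left(-1 + V\right)^{2}$)
$H{\left(4 \right)} P{\left(s \right)} = \left(-1 + 4\right)^{2} \cdot 3 \left(-45\right) = 3^{2} \left(-135\right) = 9 \left(-135\right) = -1215$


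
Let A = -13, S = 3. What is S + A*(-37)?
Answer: 484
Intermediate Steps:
S + A*(-37) = 3 - 13*(-37) = 3 + 481 = 484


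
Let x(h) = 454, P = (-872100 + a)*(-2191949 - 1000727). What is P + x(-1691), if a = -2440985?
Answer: 10577606965914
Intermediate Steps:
P = 10577606965460 (P = (-872100 - 2440985)*(-2191949 - 1000727) = -3313085*(-3192676) = 10577606965460)
P + x(-1691) = 10577606965460 + 454 = 10577606965914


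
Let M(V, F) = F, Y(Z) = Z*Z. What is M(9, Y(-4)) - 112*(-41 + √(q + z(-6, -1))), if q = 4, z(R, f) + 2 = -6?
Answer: 4608 - 224*I ≈ 4608.0 - 224.0*I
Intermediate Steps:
z(R, f) = -8 (z(R, f) = -2 - 6 = -8)
Y(Z) = Z²
M(9, Y(-4)) - 112*(-41 + √(q + z(-6, -1))) = (-4)² - 112*(-41 + √(4 - 8)) = 16 - 112*(-41 + √(-4)) = 16 - 112*(-41 + 2*I) = 16 + (4592 - 224*I) = 4608 - 224*I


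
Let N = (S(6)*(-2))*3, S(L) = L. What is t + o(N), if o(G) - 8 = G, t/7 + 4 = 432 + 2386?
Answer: 19670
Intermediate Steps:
t = 19698 (t = -28 + 7*(432 + 2386) = -28 + 7*2818 = -28 + 19726 = 19698)
N = -36 (N = (6*(-2))*3 = -12*3 = -36)
o(G) = 8 + G
t + o(N) = 19698 + (8 - 36) = 19698 - 28 = 19670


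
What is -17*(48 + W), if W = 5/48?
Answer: -39253/48 ≈ -817.77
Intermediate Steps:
W = 5/48 (W = 5*(1/48) = 5/48 ≈ 0.10417)
-17*(48 + W) = -17*(48 + 5/48) = -17*2309/48 = -39253/48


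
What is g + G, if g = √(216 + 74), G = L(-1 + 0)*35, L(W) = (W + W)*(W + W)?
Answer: 140 + √290 ≈ 157.03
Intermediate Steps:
L(W) = 4*W² (L(W) = (2*W)*(2*W) = 4*W²)
G = 140 (G = (4*(-1 + 0)²)*35 = (4*(-1)²)*35 = (4*1)*35 = 4*35 = 140)
g = √290 ≈ 17.029
g + G = √290 + 140 = 140 + √290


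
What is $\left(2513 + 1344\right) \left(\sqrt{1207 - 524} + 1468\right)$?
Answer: $5662076 + 3857 \sqrt{683} \approx 5.7629 \cdot 10^{6}$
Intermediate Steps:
$\left(2513 + 1344\right) \left(\sqrt{1207 - 524} + 1468\right) = 3857 \left(\sqrt{683} + 1468\right) = 3857 \left(1468 + \sqrt{683}\right) = 5662076 + 3857 \sqrt{683}$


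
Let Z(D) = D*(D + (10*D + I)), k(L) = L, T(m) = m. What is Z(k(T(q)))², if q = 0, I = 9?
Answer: 0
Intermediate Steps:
Z(D) = D*(9 + 11*D) (Z(D) = D*(D + (10*D + 9)) = D*(D + (9 + 10*D)) = D*(9 + 11*D))
Z(k(T(q)))² = (0*(9 + 11*0))² = (0*(9 + 0))² = (0*9)² = 0² = 0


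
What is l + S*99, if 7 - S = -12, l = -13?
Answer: 1868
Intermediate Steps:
S = 19 (S = 7 - 1*(-12) = 7 + 12 = 19)
l + S*99 = -13 + 19*99 = -13 + 1881 = 1868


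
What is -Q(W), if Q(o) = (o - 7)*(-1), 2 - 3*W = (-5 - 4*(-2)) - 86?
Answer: 64/3 ≈ 21.333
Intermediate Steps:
W = 85/3 (W = ⅔ - ((-5 - 4*(-2)) - 86)/3 = ⅔ - ((-5 + 8) - 86)/3 = ⅔ - (3 - 86)/3 = ⅔ - ⅓*(-83) = ⅔ + 83/3 = 85/3 ≈ 28.333)
Q(o) = 7 - o (Q(o) = (-7 + o)*(-1) = 7 - o)
-Q(W) = -(7 - 1*85/3) = -(7 - 85/3) = -1*(-64/3) = 64/3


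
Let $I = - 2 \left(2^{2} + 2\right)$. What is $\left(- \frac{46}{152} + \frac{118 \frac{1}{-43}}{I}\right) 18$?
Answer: $- \frac{2175}{1634} \approx -1.3311$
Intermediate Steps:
$I = -12$ ($I = - 2 \left(4 + 2\right) = \left(-2\right) 6 = -12$)
$\left(- \frac{46}{152} + \frac{118 \frac{1}{-43}}{I}\right) 18 = \left(- \frac{46}{152} + \frac{118 \frac{1}{-43}}{-12}\right) 18 = \left(\left(-46\right) \frac{1}{152} + 118 \left(- \frac{1}{43}\right) \left(- \frac{1}{12}\right)\right) 18 = \left(- \frac{23}{76} - - \frac{59}{258}\right) 18 = \left(- \frac{23}{76} + \frac{59}{258}\right) 18 = \left(- \frac{725}{9804}\right) 18 = - \frac{2175}{1634}$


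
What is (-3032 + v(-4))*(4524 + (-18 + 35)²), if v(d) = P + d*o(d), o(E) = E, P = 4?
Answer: -14496756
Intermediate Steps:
v(d) = 4 + d² (v(d) = 4 + d*d = 4 + d²)
(-3032 + v(-4))*(4524 + (-18 + 35)²) = (-3032 + (4 + (-4)²))*(4524 + (-18 + 35)²) = (-3032 + (4 + 16))*(4524 + 17²) = (-3032 + 20)*(4524 + 289) = -3012*4813 = -14496756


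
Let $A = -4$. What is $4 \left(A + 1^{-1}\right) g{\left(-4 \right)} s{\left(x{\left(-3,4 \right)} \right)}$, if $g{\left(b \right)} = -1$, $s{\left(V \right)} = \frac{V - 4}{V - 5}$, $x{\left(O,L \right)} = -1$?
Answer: $10$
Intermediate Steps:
$s{\left(V \right)} = \frac{-4 + V}{-5 + V}$
$4 \left(A + 1^{-1}\right) g{\left(-4 \right)} s{\left(x{\left(-3,4 \right)} \right)} = 4 \left(-4 + 1^{-1}\right) \left(-1\right) \frac{-4 - 1}{-5 - 1} = 4 \left(-4 + 1\right) \left(-1\right) \frac{1}{-6} \left(-5\right) = 4 \left(-3\right) \left(-1\right) \left(\left(- \frac{1}{6}\right) \left(-5\right)\right) = \left(-12\right) \left(-1\right) \frac{5}{6} = 12 \cdot \frac{5}{6} = 10$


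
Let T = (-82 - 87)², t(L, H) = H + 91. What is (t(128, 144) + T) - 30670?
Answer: -1874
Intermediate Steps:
t(L, H) = 91 + H
T = 28561 (T = (-169)² = 28561)
(t(128, 144) + T) - 30670 = ((91 + 144) + 28561) - 30670 = (235 + 28561) - 30670 = 28796 - 30670 = -1874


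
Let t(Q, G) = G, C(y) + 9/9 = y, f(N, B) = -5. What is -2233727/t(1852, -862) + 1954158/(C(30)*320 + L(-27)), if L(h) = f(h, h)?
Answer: 22402302121/7995050 ≈ 2802.0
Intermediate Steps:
C(y) = -1 + y
L(h) = -5
-2233727/t(1852, -862) + 1954158/(C(30)*320 + L(-27)) = -2233727/(-862) + 1954158/((-1 + 30)*320 - 5) = -2233727*(-1/862) + 1954158/(29*320 - 5) = 2233727/862 + 1954158/(9280 - 5) = 2233727/862 + 1954158/9275 = 22402302121/7995050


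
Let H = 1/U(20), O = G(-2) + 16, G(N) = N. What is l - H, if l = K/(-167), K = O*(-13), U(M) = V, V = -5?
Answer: 1077/835 ≈ 1.2898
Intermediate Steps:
U(M) = -5
O = 14 (O = -2 + 16 = 14)
K = -182 (K = 14*(-13) = -182)
H = -⅕ (H = 1/(-5) = -⅕ ≈ -0.20000)
l = 182/167 (l = -182/(-167) = -182*(-1/167) = 182/167 ≈ 1.0898)
l - H = 182/167 - 1*(-⅕) = 182/167 + ⅕ = 1077/835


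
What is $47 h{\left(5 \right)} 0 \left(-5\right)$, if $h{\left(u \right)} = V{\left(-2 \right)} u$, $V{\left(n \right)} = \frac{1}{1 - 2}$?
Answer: $0$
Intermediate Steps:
$V{\left(n \right)} = -1$ ($V{\left(n \right)} = \frac{1}{-1} = -1$)
$h{\left(u \right)} = - u$
$47 h{\left(5 \right)} 0 \left(-5\right) = 47 \left(\left(-1\right) 5\right) 0 \left(-5\right) = 47 \left(-5\right) 0 = \left(-235\right) 0 = 0$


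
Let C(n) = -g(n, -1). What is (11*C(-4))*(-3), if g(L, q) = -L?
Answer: 132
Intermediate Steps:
C(n) = n (C(n) = -(-1)*n = n)
(11*C(-4))*(-3) = (11*(-4))*(-3) = -44*(-3) = 132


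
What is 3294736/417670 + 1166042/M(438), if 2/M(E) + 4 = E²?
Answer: 23357515753881768/208835 ≈ 1.1185e+11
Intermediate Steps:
M(E) = 2/(-4 + E²)
3294736/417670 + 1166042/M(438) = 3294736/417670 + 1166042/((2/(-4 + 438²))) = 3294736*(1/417670) + 1166042/((2/(-4 + 191844))) = 1647368/208835 + 1166042/((2/191840)) = 1647368/208835 + 1166042/((2*(1/191840))) = 1647368/208835 + 1166042/(1/95920) = 1647368/208835 + 1166042*95920 = 1647368/208835 + 111846748640 = 23357515753881768/208835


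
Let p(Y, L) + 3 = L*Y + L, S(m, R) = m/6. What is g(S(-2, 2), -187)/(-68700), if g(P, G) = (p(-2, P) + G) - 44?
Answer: 701/206100 ≈ 0.0034013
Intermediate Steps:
S(m, R) = m/6 (S(m, R) = m*(1/6) = m/6)
p(Y, L) = -3 + L + L*Y (p(Y, L) = -3 + (L*Y + L) = -3 + (L + L*Y) = -3 + L + L*Y)
g(P, G) = -47 + G - P (g(P, G) = ((-3 + P + P*(-2)) + G) - 44 = ((-3 + P - 2*P) + G) - 44 = ((-3 - P) + G) - 44 = (-3 + G - P) - 44 = -47 + G - P)
g(S(-2, 2), -187)/(-68700) = (-47 - 187 - (-2)/6)/(-68700) = (-47 - 187 - 1*(-1/3))*(-1/68700) = (-47 - 187 + 1/3)*(-1/68700) = -701/3*(-1/68700) = 701/206100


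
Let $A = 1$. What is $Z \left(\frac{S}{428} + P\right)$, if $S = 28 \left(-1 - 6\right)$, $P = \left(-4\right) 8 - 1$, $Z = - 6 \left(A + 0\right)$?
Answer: $\frac{21480}{107} \approx 200.75$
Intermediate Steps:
$Z = -6$ ($Z = - 6 \left(1 + 0\right) = \left(-6\right) 1 = -6$)
$P = -33$ ($P = -32 - 1 = -33$)
$S = -196$ ($S = 28 \left(-7\right) = -196$)
$Z \left(\frac{S}{428} + P\right) = - 6 \left(- \frac{196}{428} - 33\right) = - 6 \left(\left(-196\right) \frac{1}{428} - 33\right) = - 6 \left(- \frac{49}{107} - 33\right) = \left(-6\right) \left(- \frac{3580}{107}\right) = \frac{21480}{107}$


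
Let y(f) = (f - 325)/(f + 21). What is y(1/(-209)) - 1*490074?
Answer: -1075256319/2194 ≈ -4.9009e+5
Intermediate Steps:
y(f) = (-325 + f)/(21 + f)
y(1/(-209)) - 1*490074 = (-325 + 1/(-209))/(21 + 1/(-209)) - 1*490074 = (-325 - 1/209)/(21 - 1/209) - 490074 = -67926/209/(4388/209) - 490074 = (209/4388)*(-67926/209) - 490074 = -33963/2194 - 490074 = -1075256319/2194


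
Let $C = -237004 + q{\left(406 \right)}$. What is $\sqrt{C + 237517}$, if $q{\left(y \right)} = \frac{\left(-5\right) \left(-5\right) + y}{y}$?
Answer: $\frac{\sqrt{84735854}}{406} \approx 22.673$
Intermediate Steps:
$q{\left(y \right)} = \frac{25 + y}{y}$
$C = - \frac{96223193}{406}$ ($C = -237004 + \frac{25 + 406}{406} = -237004 + \frac{1}{406} \cdot 431 = -237004 + \frac{431}{406} = - \frac{96223193}{406} \approx -2.37 \cdot 10^{5}$)
$\sqrt{C + 237517} = \sqrt{- \frac{96223193}{406} + 237517} = \sqrt{\frac{208709}{406}} = \frac{\sqrt{84735854}}{406}$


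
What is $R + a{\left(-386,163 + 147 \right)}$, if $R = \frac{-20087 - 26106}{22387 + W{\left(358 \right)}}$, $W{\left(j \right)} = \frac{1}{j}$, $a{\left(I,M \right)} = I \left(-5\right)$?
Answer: $\frac{15451538616}{8014547} \approx 1927.9$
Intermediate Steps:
$a{\left(I,M \right)} = - 5 I$
$R = - \frac{16537094}{8014547}$ ($R = \frac{-20087 - 26106}{22387 + \frac{1}{358}} = - \frac{46193}{22387 + \frac{1}{358}} = - \frac{46193}{\frac{8014547}{358}} = \left(-46193\right) \frac{358}{8014547} = - \frac{16537094}{8014547} \approx -2.0634$)
$R + a{\left(-386,163 + 147 \right)} = - \frac{16537094}{8014547} - -1930 = - \frac{16537094}{8014547} + 1930 = \frac{15451538616}{8014547}$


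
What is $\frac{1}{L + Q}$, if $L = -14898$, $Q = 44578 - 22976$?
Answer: $\frac{1}{6704} \approx 0.00014916$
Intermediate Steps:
$Q = 21602$ ($Q = 44578 - 22976 = 21602$)
$\frac{1}{L + Q} = \frac{1}{-14898 + 21602} = \frac{1}{6704}$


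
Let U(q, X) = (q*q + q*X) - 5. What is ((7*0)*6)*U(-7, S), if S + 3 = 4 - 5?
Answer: 0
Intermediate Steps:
S = -4 (S = -3 + (4 - 5) = -3 - 1 = -4)
U(q, X) = -5 + q² + X*q (U(q, X) = (q² + X*q) - 5 = -5 + q² + X*q)
((7*0)*6)*U(-7, S) = ((7*0)*6)*(-5 + (-7)² - 4*(-7)) = (0*6)*(-5 + 49 + 28) = 0*72 = 0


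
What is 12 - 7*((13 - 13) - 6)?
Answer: 54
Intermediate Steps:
12 - 7*((13 - 13) - 6) = 12 - 7*(0 - 6) = 12 - 7*(-6) = 12 + 42 = 54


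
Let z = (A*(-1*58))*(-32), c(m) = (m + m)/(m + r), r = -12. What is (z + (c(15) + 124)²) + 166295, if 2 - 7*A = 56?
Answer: 1189533/7 ≈ 1.6993e+5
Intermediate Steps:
A = -54/7 (A = 2/7 - ⅐*56 = 2/7 - 8 = -54/7 ≈ -7.7143)
c(m) = 2*m/(-12 + m) (c(m) = (m + m)/(m - 12) = (2*m)/(-12 + m) = 2*m/(-12 + m))
z = -100224/7 (z = -(-54)*58/7*(-32) = -54/7*(-58)*(-32) = (3132/7)*(-32) = -100224/7 ≈ -14318.)
(z + (c(15) + 124)²) + 166295 = (-100224/7 + (2*15/(-12 + 15) + 124)²) + 166295 = (-100224/7 + (2*15/3 + 124)²) + 166295 = (-100224/7 + (2*15*(⅓) + 124)²) + 166295 = (-100224/7 + (10 + 124)²) + 166295 = (-100224/7 + 134²) + 166295 = (-100224/7 + 17956) + 166295 = 25468/7 + 166295 = 1189533/7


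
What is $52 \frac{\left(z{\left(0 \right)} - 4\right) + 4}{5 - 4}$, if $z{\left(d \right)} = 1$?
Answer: $52$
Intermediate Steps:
$52 \frac{\left(z{\left(0 \right)} - 4\right) + 4}{5 - 4} = 52 \frac{\left(1 - 4\right) + 4}{5 - 4} = 52 \frac{-3 + 4}{1} = 52 \cdot 1 \cdot 1 = 52 \cdot 1 = 52$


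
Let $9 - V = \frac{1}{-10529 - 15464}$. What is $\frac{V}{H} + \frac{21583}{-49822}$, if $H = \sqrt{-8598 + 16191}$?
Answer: $- \frac{21583}{49822} + \frac{233938 \sqrt{7593}}{197364849} \approx -0.32992$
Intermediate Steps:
$H = \sqrt{7593} \approx 87.138$
$V = \frac{233938}{25993}$ ($V = 9 - \frac{1}{-10529 - 15464} = 9 - \frac{1}{-25993} = 9 - - \frac{1}{25993} = 9 + \frac{1}{25993} = \frac{233938}{25993} \approx 9.0$)
$\frac{V}{H} + \frac{21583}{-49822} = \frac{233938}{25993 \sqrt{7593}} + \frac{21583}{-49822} = \frac{233938 \frac{\sqrt{7593}}{7593}}{25993} + 21583 \left(- \frac{1}{49822}\right) = \frac{233938 \sqrt{7593}}{197364849} - \frac{21583}{49822} = - \frac{21583}{49822} + \frac{233938 \sqrt{7593}}{197364849}$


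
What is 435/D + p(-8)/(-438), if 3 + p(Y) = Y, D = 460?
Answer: 19559/20148 ≈ 0.97077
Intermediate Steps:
p(Y) = -3 + Y
435/D + p(-8)/(-438) = 435/460 + (-3 - 8)/(-438) = 435*(1/460) - 11*(-1/438) = 87/92 + 11/438 = 19559/20148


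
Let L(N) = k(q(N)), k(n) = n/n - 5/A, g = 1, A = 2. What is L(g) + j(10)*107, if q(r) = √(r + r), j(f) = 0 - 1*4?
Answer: -859/2 ≈ -429.50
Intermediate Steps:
j(f) = -4 (j(f) = 0 - 4 = -4)
q(r) = √2*√r (q(r) = √(2*r) = √2*√r)
k(n) = -3/2 (k(n) = n/n - 5/2 = 1 - 5*½ = 1 - 5/2 = -3/2)
L(N) = -3/2
L(g) + j(10)*107 = -3/2 - 4*107 = -3/2 - 428 = -859/2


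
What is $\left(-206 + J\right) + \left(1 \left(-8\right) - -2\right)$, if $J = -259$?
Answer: $-471$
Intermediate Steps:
$\left(-206 + J\right) + \left(1 \left(-8\right) - -2\right) = \left(-206 - 259\right) + \left(1 \left(-8\right) - -2\right) = -465 + \left(-8 + 2\right) = -465 - 6 = -471$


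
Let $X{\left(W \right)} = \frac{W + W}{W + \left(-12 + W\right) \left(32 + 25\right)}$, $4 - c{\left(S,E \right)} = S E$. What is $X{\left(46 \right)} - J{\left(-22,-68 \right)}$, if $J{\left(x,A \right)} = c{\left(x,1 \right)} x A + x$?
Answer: $- \frac{19281481}{496} \approx -38874.0$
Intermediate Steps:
$c{\left(S,E \right)} = 4 - E S$ ($c{\left(S,E \right)} = 4 - S E = 4 - E S$)
$J{\left(x,A \right)} = x + A x \left(4 - x\right)$ ($J{\left(x,A \right)} = \left(4 - 1 x\right) x A + x = \left(4 - x\right) x A + x = x \left(4 - x\right) A + x = A x \left(4 - x\right) + x = x + A x \left(4 - x\right)$)
$X{\left(W \right)} = \frac{2 W}{-684 + 58 W}$ ($X{\left(W \right)} = \frac{2 W}{W + \left(-12 + W\right) 57} = \frac{2 W}{W + \left(-684 + 57 W\right)} = \frac{2 W}{-684 + 58 W}$)
$X{\left(46 \right)} - J{\left(-22,-68 \right)} = \frac{46}{-342 + 29 \cdot 46} - \left(-1\right) \left(-22\right) \left(-1 - 68 \left(-4 - 22\right)\right) = \frac{46}{-342 + 1334} - \left(-1\right) \left(-22\right) \left(-1 - -1768\right) = \frac{46}{992} - \left(-1\right) \left(-22\right) \left(-1 + 1768\right) = 46 \cdot \frac{1}{992} - \left(-1\right) \left(-22\right) 1767 = \frac{23}{496} - 38874 = - \frac{19281481}{496}$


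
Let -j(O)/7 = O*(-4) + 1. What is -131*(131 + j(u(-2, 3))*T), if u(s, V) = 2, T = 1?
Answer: -23580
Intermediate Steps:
j(O) = -7 + 28*O (j(O) = -7*(O*(-4) + 1) = -7*(-4*O + 1) = -7*(1 - 4*O) = -7 + 28*O)
-131*(131 + j(u(-2, 3))*T) = -131*(131 + (-7 + 28*2)*1) = -131*(131 + (-7 + 56)*1) = -131*(131 + 49*1) = -131*(131 + 49) = -131*180 = -23580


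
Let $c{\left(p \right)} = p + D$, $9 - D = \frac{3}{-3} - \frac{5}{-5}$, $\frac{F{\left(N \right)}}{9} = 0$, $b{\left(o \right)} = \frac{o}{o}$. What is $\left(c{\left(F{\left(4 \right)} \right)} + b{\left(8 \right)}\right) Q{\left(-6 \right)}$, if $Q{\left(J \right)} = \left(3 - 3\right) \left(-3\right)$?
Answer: $0$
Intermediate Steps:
$b{\left(o \right)} = 1$
$F{\left(N \right)} = 0$ ($F{\left(N \right)} = 9 \cdot 0 = 0$)
$D = 9$ ($D = 9 - \left(\frac{3}{-3} - \frac{5}{-5}\right) = 9 - \left(3 \left(- \frac{1}{3}\right) - -1\right) = 9 - \left(-1 + 1\right) = 9 - 0 = 9 + 0 = 9$)
$Q{\left(J \right)} = 0$ ($Q{\left(J \right)} = 0 \left(-3\right) = 0$)
$c{\left(p \right)} = 9 + p$ ($c{\left(p \right)} = p + 9 = 9 + p$)
$\left(c{\left(F{\left(4 \right)} \right)} + b{\left(8 \right)}\right) Q{\left(-6 \right)} = \left(\left(9 + 0\right) + 1\right) 0 = \left(9 + 1\right) 0 = 10 \cdot 0 = 0$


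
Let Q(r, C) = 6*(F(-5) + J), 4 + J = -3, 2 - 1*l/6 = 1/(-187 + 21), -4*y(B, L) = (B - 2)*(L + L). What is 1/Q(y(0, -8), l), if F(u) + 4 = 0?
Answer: -1/66 ≈ -0.015152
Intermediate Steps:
y(B, L) = -L*(-2 + B)/2 (y(B, L) = -(B - 2)*(L + L)/4 = -(-2 + B)*2*L/4 = -L*(-2 + B)/2)
F(u) = -4 (F(u) = -4 + 0 = -4)
l = 999/83 (l = 12 - 6/(-187 + 21) = 12 - 6/(-166) = 12 - 6*(-1/166) = 12 + 3/83 = 999/83 ≈ 12.036)
J = -7 (J = -4 - 3 = -7)
Q(r, C) = -66 (Q(r, C) = 6*(-4 - 7) = 6*(-11) = -66)
1/Q(y(0, -8), l) = 1/(-66) = -1/66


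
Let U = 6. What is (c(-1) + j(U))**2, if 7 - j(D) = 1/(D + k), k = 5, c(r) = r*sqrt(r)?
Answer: 5655/121 - 152*I/11 ≈ 46.736 - 13.818*I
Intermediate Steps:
c(r) = r**(3/2)
j(D) = 7 - 1/(5 + D) (j(D) = 7 - 1/(D + 5) = 7 - 1/(5 + D))
(c(-1) + j(U))**2 = ((-1)**(3/2) + (34 + 7*6)/(5 + 6))**2 = (-I + (34 + 42)/11)**2 = (-I + (1/11)*76)**2 = (-I + 76/11)**2 = (76/11 - I)**2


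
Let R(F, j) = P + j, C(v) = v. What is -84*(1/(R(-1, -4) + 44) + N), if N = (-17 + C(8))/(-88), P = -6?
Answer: -4137/374 ≈ -11.061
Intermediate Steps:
R(F, j) = -6 + j
N = 9/88 (N = (-17 + 8)/(-88) = -9*(-1/88) = 9/88 ≈ 0.10227)
-84*(1/(R(-1, -4) + 44) + N) = -84*(1/((-6 - 4) + 44) + 9/88) = -84*(1/(-10 + 44) + 9/88) = -84*(1/34 + 9/88) = -84*197/1496 = -4137/374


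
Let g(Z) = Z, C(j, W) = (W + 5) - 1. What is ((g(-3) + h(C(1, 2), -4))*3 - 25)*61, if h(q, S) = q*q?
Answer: 4514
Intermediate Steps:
C(j, W) = 4 + W (C(j, W) = (5 + W) - 1 = 4 + W)
h(q, S) = q²
((g(-3) + h(C(1, 2), -4))*3 - 25)*61 = ((-3 + (4 + 2)²)*3 - 25)*61 = ((-3 + 6²)*3 - 25)*61 = ((-3 + 36)*3 - 25)*61 = (33*3 - 25)*61 = (99 - 25)*61 = 74*61 = 4514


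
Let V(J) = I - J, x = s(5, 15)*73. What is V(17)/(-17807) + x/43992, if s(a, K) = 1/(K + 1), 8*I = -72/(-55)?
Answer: 723280577/689361678720 ≈ 0.0010492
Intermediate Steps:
I = 9/55 (I = (-72/(-55))/8 = (-72*(-1/55))/8 = (⅛)*(72/55) = 9/55 ≈ 0.16364)
s(a, K) = 1/(1 + K)
x = 73/16 (x = 73/(1 + 15) = 73/16 ≈ 4.5625)
V(J) = 9/55 - J
V(17)/(-17807) + x/43992 = (9/55 - 1*17)/(-17807) + (73/16)/43992 = (9/55 - 17)*(-1/17807) + (73/16)*(1/43992) = -926/55*(-1/17807) + 73/703872 = 926/979385 + 73/703872 = 723280577/689361678720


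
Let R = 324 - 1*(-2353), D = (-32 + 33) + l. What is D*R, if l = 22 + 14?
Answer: 99049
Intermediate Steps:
l = 36
D = 37 (D = (-32 + 33) + 36 = 1 + 36 = 37)
R = 2677 (R = 324 + 2353 = 2677)
D*R = 37*2677 = 99049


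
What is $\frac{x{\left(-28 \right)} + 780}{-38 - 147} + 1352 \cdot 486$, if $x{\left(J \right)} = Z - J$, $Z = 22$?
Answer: $\frac{24311498}{37} \approx 6.5707 \cdot 10^{5}$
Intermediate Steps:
$x{\left(J \right)} = 22 - J$
$\frac{x{\left(-28 \right)} + 780}{-38 - 147} + 1352 \cdot 486 = \frac{\left(22 - -28\right) + 780}{-38 - 147} + 1352 \cdot 486 = \frac{\left(22 + 28\right) + 780}{-185} + 657072 = \left(50 + 780\right) \left(- \frac{1}{185}\right) + 657072 = 830 \left(- \frac{1}{185}\right) + 657072 = - \frac{166}{37} + 657072 = \frac{24311498}{37}$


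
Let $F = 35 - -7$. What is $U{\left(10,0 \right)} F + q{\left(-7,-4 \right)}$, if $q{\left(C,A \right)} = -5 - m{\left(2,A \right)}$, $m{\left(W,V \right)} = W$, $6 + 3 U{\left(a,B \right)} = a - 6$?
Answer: $-35$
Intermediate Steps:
$U{\left(a,B \right)} = -4 + \frac{a}{3}$ ($U{\left(a,B \right)} = -2 + \frac{a - 6}{3} = -2 + \frac{-6 + a}{3} = -2 + \left(-2 + \frac{a}{3}\right) = -4 + \frac{a}{3}$)
$q{\left(C,A \right)} = -7$ ($q{\left(C,A \right)} = -5 - 2 = -7$)
$F = 42$ ($F = 35 + 7 = 42$)
$U{\left(10,0 \right)} F + q{\left(-7,-4 \right)} = \left(-4 + \frac{1}{3} \cdot 10\right) 42 - 7 = \left(-4 + \frac{10}{3}\right) 42 - 7 = \left(- \frac{2}{3}\right) 42 - 7 = -28 - 7 = -35$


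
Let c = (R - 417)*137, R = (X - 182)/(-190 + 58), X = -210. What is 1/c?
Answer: -33/1871831 ≈ -1.7630e-5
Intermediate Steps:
R = 98/33 (R = (-210 - 182)/(-190 + 58) = -392/(-132) = -392*(-1/132) = 98/33 ≈ 2.9697)
c = -1871831/33 (c = (98/33 - 417)*137 = -13663/33*137 = -1871831/33 ≈ -56722.)
1/c = 1/(-1871831/33) = -33/1871831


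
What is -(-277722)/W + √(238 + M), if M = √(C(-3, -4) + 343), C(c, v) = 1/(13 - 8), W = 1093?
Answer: 277722/1093 + √(5950 + 10*√2145)/5 ≈ 270.11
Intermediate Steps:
C(c, v) = ⅕ (C(c, v) = 1/5 = ⅕)
M = 2*√2145/5 (M = √(⅕ + 343) = √(1716/5) = 2*√2145/5 ≈ 18.526)
-(-277722)/W + √(238 + M) = -(-277722)/1093 + √(238 + 2*√2145/5) = -1251*(-222/1093) + √(238 + 2*√2145/5) = 277722/1093 + √(238 + 2*√2145/5)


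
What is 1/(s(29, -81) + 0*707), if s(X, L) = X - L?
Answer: 1/110 ≈ 0.0090909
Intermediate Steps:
1/(s(29, -81) + 0*707) = 1/((29 - 1*(-81)) + 0*707) = 1/((29 + 81) + 0) = 1/(110 + 0) = 1/110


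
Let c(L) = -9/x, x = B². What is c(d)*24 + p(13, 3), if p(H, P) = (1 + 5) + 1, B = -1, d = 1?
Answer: -209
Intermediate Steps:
x = 1 (x = (-1)² = 1)
p(H, P) = 7 (p(H, P) = 6 + 1 = 7)
c(L) = -9 (c(L) = -9/1 = -9*1 = -9)
c(d)*24 + p(13, 3) = -9*24 + 7 = -216 + 7 = -209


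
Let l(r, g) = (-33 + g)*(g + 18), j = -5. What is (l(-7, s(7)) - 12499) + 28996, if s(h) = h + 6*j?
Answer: 16777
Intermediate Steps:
s(h) = -30 + h (s(h) = h + 6*(-5) = h - 30 = -30 + h)
l(r, g) = (-33 + g)*(18 + g)
(l(-7, s(7)) - 12499) + 28996 = ((-594 + (-30 + 7)² - 15*(-30 + 7)) - 12499) + 28996 = ((-594 + (-23)² - 15*(-23)) - 12499) + 28996 = ((-594 + 529 + 345) - 12499) + 28996 = (280 - 12499) + 28996 = -12219 + 28996 = 16777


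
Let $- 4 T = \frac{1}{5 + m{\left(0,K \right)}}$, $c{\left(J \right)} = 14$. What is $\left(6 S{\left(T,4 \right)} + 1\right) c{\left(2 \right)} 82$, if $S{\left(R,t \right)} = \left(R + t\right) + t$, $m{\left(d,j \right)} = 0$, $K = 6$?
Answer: $\frac{279538}{5} \approx 55908.0$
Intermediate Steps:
$T = - \frac{1}{20}$ ($T = - \frac{1}{4 \left(5 + 0\right)} = - \frac{1}{4 \cdot 5} = \left(- \frac{1}{4}\right) \frac{1}{5} = - \frac{1}{20} \approx -0.05$)
$S{\left(R,t \right)} = R + 2 t$
$\left(6 S{\left(T,4 \right)} + 1\right) c{\left(2 \right)} 82 = \left(6 \left(- \frac{1}{20} + 2 \cdot 4\right) + 1\right) 14 \cdot 82 = \left(6 \left(- \frac{1}{20} + 8\right) + 1\right) 1148 = \left(6 \cdot \frac{159}{20} + 1\right) 1148 = \left(\frac{477}{10} + 1\right) 1148 = \frac{487}{10} \cdot 1148 = \frac{279538}{5}$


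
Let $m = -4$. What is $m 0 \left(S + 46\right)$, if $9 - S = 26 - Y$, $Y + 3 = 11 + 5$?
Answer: $0$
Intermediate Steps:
$Y = 13$ ($Y = -3 + \left(11 + 5\right) = -3 + 16 = 13$)
$S = -4$ ($S = 9 - \left(26 - 13\right) = 9 - 13 = -4$)
$m 0 \left(S + 46\right) = \left(-4\right) 0 \left(-4 + 46\right) = 0 \cdot 42 = 0$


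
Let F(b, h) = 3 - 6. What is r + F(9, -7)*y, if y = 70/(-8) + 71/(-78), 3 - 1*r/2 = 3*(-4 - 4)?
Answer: 4315/52 ≈ 82.981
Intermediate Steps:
F(b, h) = -3
r = 54 (r = 6 - 6*(-4 - 4) = 6 - 6*(-8) = 6 - 2*(-24) = 6 + 48 = 54)
y = -1507/156 (y = 70*(-⅛) + 71*(-1/78) = -35/4 - 71/78 = -1507/156 ≈ -9.6603)
r + F(9, -7)*y = 54 - 3*(-1507/156) = 54 + 1507/52 = 4315/52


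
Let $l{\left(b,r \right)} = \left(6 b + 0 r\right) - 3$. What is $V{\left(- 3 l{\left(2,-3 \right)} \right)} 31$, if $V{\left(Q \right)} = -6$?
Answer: $-186$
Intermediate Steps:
$l{\left(b,r \right)} = -3 + 6 b$ ($l{\left(b,r \right)} = \left(6 b + 0\right) - 3 = 6 b - 3 = -3 + 6 b$)
$V{\left(- 3 l{\left(2,-3 \right)} \right)} 31 = \left(-6\right) 31 = -186$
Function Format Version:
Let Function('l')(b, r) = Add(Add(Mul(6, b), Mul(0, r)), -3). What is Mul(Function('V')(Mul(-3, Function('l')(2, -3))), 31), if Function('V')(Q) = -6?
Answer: -186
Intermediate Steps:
Function('l')(b, r) = Add(-3, Mul(6, b)) (Function('l')(b, r) = Add(Add(Mul(6, b), 0), -3) = Add(Mul(6, b), -3) = Add(-3, Mul(6, b)))
Mul(Function('V')(Mul(-3, Function('l')(2, -3))), 31) = Mul(-6, 31) = -186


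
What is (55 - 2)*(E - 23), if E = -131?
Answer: -8162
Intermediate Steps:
(55 - 2)*(E - 23) = (55 - 2)*(-131 - 23) = 53*(-154) = -8162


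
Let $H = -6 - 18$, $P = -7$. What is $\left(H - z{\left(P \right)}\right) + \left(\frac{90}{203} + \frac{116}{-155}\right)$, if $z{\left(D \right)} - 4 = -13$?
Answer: $- \frac{481573}{31465} \approx -15.305$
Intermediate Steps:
$z{\left(D \right)} = -9$ ($z{\left(D \right)} = 4 - 13 = -9$)
$H = -24$ ($H = -6 - 18 = -24$)
$\left(H - z{\left(P \right)}\right) + \left(\frac{90}{203} + \frac{116}{-155}\right) = \left(-24 - -9\right) + \left(\frac{90}{203} + \frac{116}{-155}\right) = \left(-24 + 9\right) + \left(90 \cdot \frac{1}{203} + 116 \left(- \frac{1}{155}\right)\right) = -15 + \left(\frac{90}{203} - \frac{116}{155}\right) = -15 - \frac{9598}{31465} = - \frac{481573}{31465}$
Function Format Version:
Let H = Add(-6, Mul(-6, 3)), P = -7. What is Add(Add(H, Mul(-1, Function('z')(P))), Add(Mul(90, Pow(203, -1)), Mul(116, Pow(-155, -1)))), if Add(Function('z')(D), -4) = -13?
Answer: Rational(-481573, 31465) ≈ -15.305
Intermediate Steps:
Function('z')(D) = -9 (Function('z')(D) = Add(4, -13) = -9)
H = -24 (H = Add(-6, -18) = -24)
Add(Add(H, Mul(-1, Function('z')(P))), Add(Mul(90, Pow(203, -1)), Mul(116, Pow(-155, -1)))) = Add(Add(-24, Mul(-1, -9)), Add(Mul(90, Pow(203, -1)), Mul(116, Pow(-155, -1)))) = Add(Add(-24, 9), Add(Mul(90, Rational(1, 203)), Mul(116, Rational(-1, 155)))) = Add(-15, Add(Rational(90, 203), Rational(-116, 155))) = Add(-15, Rational(-9598, 31465)) = Rational(-481573, 31465)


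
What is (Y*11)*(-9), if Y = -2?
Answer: 198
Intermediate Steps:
(Y*11)*(-9) = -2*11*(-9) = -22*(-9) = 198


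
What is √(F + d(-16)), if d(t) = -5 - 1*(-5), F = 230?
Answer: √230 ≈ 15.166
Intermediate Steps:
d(t) = 0 (d(t) = -5 + 5 = 0)
√(F + d(-16)) = √(230 + 0) = √230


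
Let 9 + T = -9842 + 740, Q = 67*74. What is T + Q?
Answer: -4153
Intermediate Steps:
Q = 4958
T = -9111 (T = -9 + (-9842 + 740) = -9 - 9102 = -9111)
T + Q = -9111 + 4958 = -4153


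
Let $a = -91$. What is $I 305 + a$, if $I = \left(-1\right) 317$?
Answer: $-96776$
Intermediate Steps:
$I = -317$
$I 305 + a = \left(-317\right) 305 - 91 = -96685 - 91 = -96776$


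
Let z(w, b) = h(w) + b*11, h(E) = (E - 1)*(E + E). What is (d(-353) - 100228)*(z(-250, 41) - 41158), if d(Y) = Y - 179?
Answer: -8543742680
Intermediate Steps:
d(Y) = -179 + Y
h(E) = 2*E*(-1 + E) (h(E) = (-1 + E)*(2*E) = 2*E*(-1 + E))
z(w, b) = 11*b + 2*w*(-1 + w) (z(w, b) = 2*w*(-1 + w) + b*11 = 2*w*(-1 + w) + 11*b = 11*b + 2*w*(-1 + w))
(d(-353) - 100228)*(z(-250, 41) - 41158) = ((-179 - 353) - 100228)*((11*41 + 2*(-250)*(-1 - 250)) - 41158) = (-532 - 100228)*((451 + 2*(-250)*(-251)) - 41158) = -100760*((451 + 125500) - 41158) = -100760*(125951 - 41158) = -100760*84793 = -8543742680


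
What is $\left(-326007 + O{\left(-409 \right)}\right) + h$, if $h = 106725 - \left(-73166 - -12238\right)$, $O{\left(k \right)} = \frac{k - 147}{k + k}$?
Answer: $- \frac{64766508}{409} \approx -1.5835 \cdot 10^{5}$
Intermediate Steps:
$O{\left(k \right)} = \frac{-147 + k}{2 k}$
$h = 167653$ ($h = 106725 - \left(-73166 + 12238\right) = 106725 - -60928 = 106725 + 60928 = 167653$)
$\left(-326007 + O{\left(-409 \right)}\right) + h = \left(-326007 + \frac{-147 - 409}{2 \left(-409\right)}\right) + 167653 = \left(-326007 + \frac{1}{2} \left(- \frac{1}{409}\right) \left(-556\right)\right) + 167653 = \left(-326007 + \frac{278}{409}\right) + 167653 = - \frac{133336585}{409} + 167653 = - \frac{64766508}{409}$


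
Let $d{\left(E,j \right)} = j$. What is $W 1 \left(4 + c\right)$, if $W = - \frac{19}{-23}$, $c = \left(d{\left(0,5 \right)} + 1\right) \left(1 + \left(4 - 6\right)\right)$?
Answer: $- \frac{38}{23} \approx -1.6522$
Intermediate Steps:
$c = -6$ ($c = \left(5 + 1\right) \left(1 + \left(4 - 6\right)\right) = 6 \left(1 + \left(4 - 6\right)\right) = 6 \left(1 - 2\right) = 6 \left(-1\right) = -6$)
$W = \frac{19}{23}$ ($W = \left(-19\right) \left(- \frac{1}{23}\right) = \frac{19}{23} \approx 0.82609$)
$W 1 \left(4 + c\right) = \frac{19 \cdot 1 \left(4 - 6\right)}{23} = \frac{19 \cdot 1 \left(-2\right)}{23} = \frac{19}{23} \left(-2\right) = - \frac{38}{23}$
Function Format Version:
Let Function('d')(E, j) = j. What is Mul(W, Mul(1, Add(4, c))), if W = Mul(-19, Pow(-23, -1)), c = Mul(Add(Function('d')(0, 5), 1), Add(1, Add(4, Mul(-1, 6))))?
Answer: Rational(-38, 23) ≈ -1.6522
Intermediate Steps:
c = -6 (c = Mul(Add(5, 1), Add(1, Add(4, Mul(-1, 6)))) = Mul(6, Add(1, Add(4, -6))) = Mul(6, Add(1, -2)) = Mul(6, -1) = -6)
W = Rational(19, 23) (W = Mul(-19, Rational(-1, 23)) = Rational(19, 23) ≈ 0.82609)
Mul(W, Mul(1, Add(4, c))) = Mul(Rational(19, 23), Mul(1, Add(4, -6))) = Mul(Rational(19, 23), Mul(1, -2)) = Mul(Rational(19, 23), -2) = Rational(-38, 23)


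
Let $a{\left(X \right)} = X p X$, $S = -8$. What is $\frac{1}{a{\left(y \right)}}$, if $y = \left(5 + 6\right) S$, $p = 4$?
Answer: $\frac{1}{30976} \approx 3.2283 \cdot 10^{-5}$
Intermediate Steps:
$y = -88$ ($y = \left(5 + 6\right) \left(-8\right) = 11 \left(-8\right) = -88$)
$a{\left(X \right)} = 4 X^{2}$ ($a{\left(X \right)} = X 4 X = 4 X X = 4 X^{2}$)
$\frac{1}{a{\left(y \right)}} = \frac{1}{4 \left(-88\right)^{2}} = \frac{1}{4 \cdot 7744} = \frac{1}{30976}$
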